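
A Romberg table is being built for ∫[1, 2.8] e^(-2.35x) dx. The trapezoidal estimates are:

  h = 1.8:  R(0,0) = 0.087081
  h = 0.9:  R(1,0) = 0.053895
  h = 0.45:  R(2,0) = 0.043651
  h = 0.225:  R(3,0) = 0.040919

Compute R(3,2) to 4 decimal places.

Richardson extrapolation on the trapezoidal column (denominator 4−1=3):
R(2,1) = 0.043651 + (0.043651 − 0.053895)/3 = 0.040236
R(3,1) = (4·0.040919 − 0.043651) / 3 = 0.040008
R(3,2) = (16·0.040008 − 0.040236) / 15 = 0.039993

0.0400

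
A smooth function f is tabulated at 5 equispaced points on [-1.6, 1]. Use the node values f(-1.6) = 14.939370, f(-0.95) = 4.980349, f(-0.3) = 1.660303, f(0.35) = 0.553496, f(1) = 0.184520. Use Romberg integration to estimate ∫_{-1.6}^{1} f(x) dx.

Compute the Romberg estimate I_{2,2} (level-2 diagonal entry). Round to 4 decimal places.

8.7497

I_{0,0} (trapezoid, 1 panel, h=2.6000): 19.661057
I_{1,0} (trapezoid, 2 panels, h=1.3000): 11.988922
I_{2,0} (trapezoid, 4 panels, h=0.6500): 9.591460
I_{1,1} = 11.988922 + (11.988922 − 19.661057)/3 = 9.431544
I_{2,1} = 9.591460 + (9.591460 − 11.988922)/3 = 8.792306
I_{2,2} = 8.792306 + (8.792306 − 9.431544)/15 = 8.749690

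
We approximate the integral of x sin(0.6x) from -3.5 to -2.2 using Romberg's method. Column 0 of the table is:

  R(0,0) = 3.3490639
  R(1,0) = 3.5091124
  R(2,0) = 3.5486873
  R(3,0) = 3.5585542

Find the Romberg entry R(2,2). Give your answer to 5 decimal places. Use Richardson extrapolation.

R(1,1) = (4·3.5091124 − 3.3490639) / 3 = 3.5624619
R(2,1) = (4·3.5486873 − 3.5091124) / 3 = 3.5618789
R(2,2) = (16·3.5618789 − 3.5624619) / 15 = 3.5618400

3.56184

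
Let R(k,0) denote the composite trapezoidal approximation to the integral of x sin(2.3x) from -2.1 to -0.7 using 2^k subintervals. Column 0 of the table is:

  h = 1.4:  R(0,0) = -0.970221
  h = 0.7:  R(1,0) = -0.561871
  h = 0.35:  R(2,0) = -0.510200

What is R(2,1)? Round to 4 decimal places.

Richardson extrapolation on the trapezoidal column (denominator 4−1=3):
R(2,1) = (4·(-0.510200) − (-0.561871)) / 3 = -0.492976

-0.4930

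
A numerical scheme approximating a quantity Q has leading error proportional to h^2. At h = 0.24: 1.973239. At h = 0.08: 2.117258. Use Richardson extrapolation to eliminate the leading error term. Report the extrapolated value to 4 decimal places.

2.1353

The leading error scales as h^2; refining by a factor of 3 reduces it by 3^2 = 9.
Extrapolated value = (9·A(h/3) − A(h)) / (9 − 1)
= (9·2.117258 − 1.973239) / 8
= 17.082083 / 8 = 2.135260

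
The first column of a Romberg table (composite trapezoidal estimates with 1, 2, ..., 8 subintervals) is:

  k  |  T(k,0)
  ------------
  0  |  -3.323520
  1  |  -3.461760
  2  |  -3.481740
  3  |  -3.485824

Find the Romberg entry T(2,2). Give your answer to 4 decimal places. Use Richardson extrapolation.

Richardson extrapolation on the trapezoidal column (denominator 4−1=3):
T(1,1) = (4·(-3.461760) − (-3.323520)) / 3 = -3.507840
T(2,1) = -3.481740 + (-3.481740 − (-3.461760))/3 = -3.488400
T(2,2) = -3.488400 + (-3.488400 − (-3.507840))/15 = -3.487104

-3.4871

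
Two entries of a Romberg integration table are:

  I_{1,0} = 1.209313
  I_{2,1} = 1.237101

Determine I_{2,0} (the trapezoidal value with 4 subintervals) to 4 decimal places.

From I_{2,1} = (4·I_{2,0} − I_{1,0})/3, solve for I_{2,0}:
4·I_{2,0} = 3·1.237101 + 1.209313 = 4.920616
I_{2,0} = 1.230154

1.2302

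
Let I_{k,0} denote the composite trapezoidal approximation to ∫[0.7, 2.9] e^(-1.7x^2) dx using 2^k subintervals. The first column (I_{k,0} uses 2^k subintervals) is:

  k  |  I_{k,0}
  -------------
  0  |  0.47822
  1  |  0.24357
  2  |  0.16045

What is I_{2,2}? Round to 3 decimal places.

0.131

Richardson extrapolation on the trapezoidal column (denominator 4−1=3):
I_{1,1} = 0.24357 + (0.24357 − 0.47822)/3 = 0.16535
I_{2,1} = 0.16045 + (0.16045 − 0.24357)/3 = 0.13274
I_{2,2} = 0.13274 + (0.13274 − 0.16535)/15 = 0.13057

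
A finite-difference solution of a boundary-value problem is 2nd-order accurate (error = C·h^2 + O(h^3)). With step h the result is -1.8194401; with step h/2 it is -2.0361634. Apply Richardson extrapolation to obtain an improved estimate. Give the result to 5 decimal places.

The leading error scales as h^2; refining by a factor of 2 reduces it by 2^2 = 4.
Extrapolated value = (4·A(h/2) − A(h)) / (4 − 1)
= (4·(-2.0361634) − (-1.8194401)) / 3
= -6.3252135 / 3 = -2.1084045

-2.10840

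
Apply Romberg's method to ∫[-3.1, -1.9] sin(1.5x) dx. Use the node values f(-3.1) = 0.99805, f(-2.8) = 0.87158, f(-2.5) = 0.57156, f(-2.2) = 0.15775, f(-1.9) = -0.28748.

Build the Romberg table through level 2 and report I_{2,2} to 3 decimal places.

I_{0,0} (trapezoid, 1 panel, h=1.2000): 0.42634
I_{1,0} (trapezoid, 2 panels, h=0.6000): 0.55611
I_{2,0} (trapezoid, 4 panels, h=0.3000): 0.58685
I_{1,1} = 0.55611 + (0.55611 − 0.42634)/3 = 0.59937
I_{2,1} = 0.58685 + (0.58685 − 0.55611)/3 = 0.59710
I_{2,2} = 0.59710 + (0.59710 − 0.59937)/15 = 0.59695

0.597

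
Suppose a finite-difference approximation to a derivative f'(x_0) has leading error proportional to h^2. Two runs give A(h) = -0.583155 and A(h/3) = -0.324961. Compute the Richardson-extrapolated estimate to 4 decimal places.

-0.2927

The leading error scales as h^2; refining by a factor of 3 reduces it by 3^2 = 9.
Extrapolated value = (9·A(h/3) − A(h)) / (9 − 1)
= (9·(-0.324961) − (-0.583155)) / 8
= -2.341494 / 8 = -0.292687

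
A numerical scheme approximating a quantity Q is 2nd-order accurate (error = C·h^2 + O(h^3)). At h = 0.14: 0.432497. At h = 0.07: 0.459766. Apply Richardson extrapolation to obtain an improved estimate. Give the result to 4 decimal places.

The leading error scales as h^2; refining by a factor of 2 reduces it by 2^2 = 4.
Extrapolated value = (4·A(h/2) − A(h)) / (4 − 1)
= (4·0.459766 − 0.432497) / 3
= 1.406567 / 3 = 0.468856

0.4689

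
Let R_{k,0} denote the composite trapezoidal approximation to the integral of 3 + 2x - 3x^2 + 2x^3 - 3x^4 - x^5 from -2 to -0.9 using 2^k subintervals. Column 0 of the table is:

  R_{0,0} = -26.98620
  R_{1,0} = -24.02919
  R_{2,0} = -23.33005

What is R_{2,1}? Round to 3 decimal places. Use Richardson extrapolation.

R_{2,1} = (4·(-23.33005) − (-24.02919)) / 3 = -23.09700
(Column j=1 coincides with Simpson's rule on the same nodes.)

-23.097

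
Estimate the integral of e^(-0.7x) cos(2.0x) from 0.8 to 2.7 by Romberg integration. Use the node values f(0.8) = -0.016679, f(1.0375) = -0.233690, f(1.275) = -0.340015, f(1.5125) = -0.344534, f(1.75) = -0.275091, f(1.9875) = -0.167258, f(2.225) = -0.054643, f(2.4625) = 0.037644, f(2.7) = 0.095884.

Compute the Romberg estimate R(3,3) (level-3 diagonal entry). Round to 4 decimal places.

-0.3239

R(0,0) (trapezoid, 1 panel, h=1.9000): 0.075245
R(1,0) (trapezoid, 2 panels, h=0.9500): -0.223714
R(2,0) (trapezoid, 4 panels, h=0.4750): -0.299320
R(3,0) (trapezoid, 8 panels, h=0.2375): -0.317771
R(1,1) = -0.223714 + (-0.223714 − 0.075245)/3 = -0.323367
R(2,1) = -0.299320 + (-0.299320 − (-0.223714))/3 = -0.324522
R(3,1) = -0.317771 + (-0.317771 − (-0.299320))/3 = -0.323921
R(2,2) = -0.324522 + (-0.324522 − (-0.323367))/15 = -0.324599
R(3,2) = -0.323921 + (-0.323921 − (-0.324522))/15 = -0.323881
R(3,3) = -0.323881 + (-0.323881 − (-0.324599))/63 = -0.323870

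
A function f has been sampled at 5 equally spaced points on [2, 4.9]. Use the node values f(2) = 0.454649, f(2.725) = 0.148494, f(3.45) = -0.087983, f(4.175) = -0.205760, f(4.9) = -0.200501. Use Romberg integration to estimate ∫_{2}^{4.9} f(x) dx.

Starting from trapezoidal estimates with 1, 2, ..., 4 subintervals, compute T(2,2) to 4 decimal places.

-0.0357

T(0,0) (trapezoid, 1 panel, h=2.9000): 0.368515
T(1,0) (trapezoid, 2 panels, h=1.4500): 0.056682
T(2,0) (trapezoid, 4 panels, h=0.7250): -0.013177
T(1,1) = 0.056682 + (0.056682 − 0.368515)/3 = -0.047262
T(2,1) = -0.013177 + (-0.013177 − 0.056682)/3 = -0.036463
T(2,2) = -0.036463 + (-0.036463 − (-0.047262))/15 = -0.035743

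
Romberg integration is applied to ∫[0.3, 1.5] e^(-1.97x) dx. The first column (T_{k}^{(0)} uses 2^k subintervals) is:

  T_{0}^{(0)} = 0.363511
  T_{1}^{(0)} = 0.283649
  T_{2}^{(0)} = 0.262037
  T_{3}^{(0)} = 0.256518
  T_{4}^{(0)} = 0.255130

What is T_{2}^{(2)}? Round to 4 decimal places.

0.2547

T_{1}^{(1)} = 0.283649 + (0.283649 − 0.363511)/3 = 0.257028
T_{2}^{(1)} = 0.262037 + (0.262037 − 0.283649)/3 = 0.254833
T_{2}^{(2)} = (16·0.254833 − 0.257028) / 15 = 0.254687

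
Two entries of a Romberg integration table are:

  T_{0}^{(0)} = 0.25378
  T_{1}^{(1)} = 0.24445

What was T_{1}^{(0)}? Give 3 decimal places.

From T_{1}^{(1)} = (4·T_{1}^{(0)} − T_{0}^{(0)})/3, solve for T_{1}^{(0)}:
4·T_{1}^{(0)} = 3·0.24445 + 0.25378 = 0.98713
T_{1}^{(0)} = 0.24678

0.247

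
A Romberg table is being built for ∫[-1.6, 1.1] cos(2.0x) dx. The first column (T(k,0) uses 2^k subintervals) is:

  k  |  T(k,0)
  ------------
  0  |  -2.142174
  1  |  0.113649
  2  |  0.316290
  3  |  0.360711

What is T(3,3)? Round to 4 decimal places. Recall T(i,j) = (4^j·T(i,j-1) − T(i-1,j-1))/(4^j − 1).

0.3753

Richardson extrapolation on the trapezoidal column (denominator 4−1=3):
T(1,1) = (4·0.113649 − (-2.142174)) / 3 = 0.865590
T(2,1) = 0.316290 + (0.316290 − 0.113649)/3 = 0.383837
T(3,1) = (4·0.360711 − 0.316290) / 3 = 0.375518
T(2,2) = (16·0.383837 − 0.865590) / 15 = 0.351720
T(3,2) = (16·0.375518 − 0.383837) / 15 = 0.374963
T(3,3) = (64·0.374963 − 0.351720) / 63 = 0.375332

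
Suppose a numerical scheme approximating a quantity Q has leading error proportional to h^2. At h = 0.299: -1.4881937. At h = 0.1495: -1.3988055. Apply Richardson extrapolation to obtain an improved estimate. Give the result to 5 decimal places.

-1.36901

The leading error scales as h^2; refining by a factor of 2 reduces it by 2^2 = 4.
Extrapolated value = (4·A(h/2) − A(h)) / (4 − 1)
= (4·(-1.3988055) − (-1.4881937)) / 3
= -4.1070283 / 3 = -1.3690094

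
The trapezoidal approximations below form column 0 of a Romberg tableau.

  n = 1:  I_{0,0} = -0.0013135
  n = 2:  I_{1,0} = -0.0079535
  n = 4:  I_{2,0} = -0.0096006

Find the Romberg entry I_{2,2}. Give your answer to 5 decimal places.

Richardson extrapolation on the trapezoidal column (denominator 4−1=3):
I_{1,1} = -0.0079535 + (-0.0079535 − (-0.0013135))/3 = -0.0101668
I_{2,1} = -0.0096006 + (-0.0096006 − (-0.0079535))/3 = -0.0101496
I_{2,2} = -0.0101496 + (-0.0101496 − (-0.0101668))/15 = -0.0101485

-0.01015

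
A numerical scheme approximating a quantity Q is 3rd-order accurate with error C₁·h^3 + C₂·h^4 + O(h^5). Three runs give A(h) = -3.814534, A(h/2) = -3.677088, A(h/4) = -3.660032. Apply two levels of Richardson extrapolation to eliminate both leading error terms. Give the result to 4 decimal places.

-3.6576

First eliminate the h^3 term (factor 2^3 = 8):
  B₁ = (8·(-3.677088) − (-3.814534))/7 = -3.657453
  B₂ = (8·(-3.660032) − (-3.677088))/7 = -3.657595
Then eliminate the h^4 term (factor 2^4 = 16):
  (16·(-3.657595) − (-3.657453))/15 = -3.657604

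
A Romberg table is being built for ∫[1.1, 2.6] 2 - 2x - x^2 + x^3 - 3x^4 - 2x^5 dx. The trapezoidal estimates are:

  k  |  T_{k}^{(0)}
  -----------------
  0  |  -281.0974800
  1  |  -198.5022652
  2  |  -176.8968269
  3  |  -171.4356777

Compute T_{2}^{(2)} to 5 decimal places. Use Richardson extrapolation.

Richardson extrapolation on the trapezoidal column (denominator 4−1=3):
T_{1}^{(1)} = (4·(-198.5022652) − (-281.0974800)) / 3 = -170.9705269
T_{2}^{(1)} = (4·(-176.8968269) − (-198.5022652)) / 3 = -169.6950141
T_{2}^{(2)} = -169.6950141 + (-169.6950141 − (-170.9705269))/15 = -169.6099799
(Column j=1 coincides with Simpson's rule on the same nodes.)

-169.60998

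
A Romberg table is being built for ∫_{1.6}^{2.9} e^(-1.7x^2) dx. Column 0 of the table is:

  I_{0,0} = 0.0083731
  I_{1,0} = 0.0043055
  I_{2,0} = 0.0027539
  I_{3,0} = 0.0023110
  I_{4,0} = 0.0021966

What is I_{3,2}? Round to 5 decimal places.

0.00216

Richardson extrapolation on the trapezoidal column (denominator 4−1=3):
I_{2,1} = (4·0.0027539 − 0.0043055) / 3 = 0.0022367
I_{3,1} = (4·0.0023110 − 0.0027539) / 3 = 0.0021634
I_{3,2} = 0.0021634 + (0.0021634 − 0.0022367)/15 = 0.0021585
(Column j=1 coincides with Simpson's rule on the same nodes.)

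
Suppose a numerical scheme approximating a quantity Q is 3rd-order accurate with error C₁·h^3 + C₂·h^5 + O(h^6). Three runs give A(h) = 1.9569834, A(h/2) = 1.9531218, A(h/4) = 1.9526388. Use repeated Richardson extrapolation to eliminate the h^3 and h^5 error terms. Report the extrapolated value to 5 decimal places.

First eliminate the h^3 term (factor 2^3 = 8):
  B₁ = (8·1.9531218 − 1.9569834)/7 = 1.9525701
  B₂ = (8·1.9526388 − 1.9531218)/7 = 1.9525698
Then eliminate the h^5 term (factor 2^5 = 32):
  (32·1.9525698 − 1.9525701)/31 = 1.9525698

1.95257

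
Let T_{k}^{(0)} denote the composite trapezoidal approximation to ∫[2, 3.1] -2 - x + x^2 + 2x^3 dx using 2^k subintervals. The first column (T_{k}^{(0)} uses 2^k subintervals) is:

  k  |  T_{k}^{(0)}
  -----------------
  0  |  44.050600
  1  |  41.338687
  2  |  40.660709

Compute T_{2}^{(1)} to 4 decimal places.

Richardson extrapolation on the trapezoidal column (denominator 4−1=3):
T_{2}^{(1)} = 40.660709 + (40.660709 − 41.338687)/3 = 40.434716

40.4347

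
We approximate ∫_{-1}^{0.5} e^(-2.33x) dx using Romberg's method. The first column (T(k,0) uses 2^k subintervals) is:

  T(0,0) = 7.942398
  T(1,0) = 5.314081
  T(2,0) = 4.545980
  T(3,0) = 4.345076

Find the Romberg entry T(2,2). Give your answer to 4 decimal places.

T(1,1) = 5.314081 + (5.314081 − 7.942398)/3 = 4.437975
T(2,1) = (4·4.545980 − 5.314081) / 3 = 4.289946
T(2,2) = (16·4.289946 − 4.437975) / 15 = 4.280077
(Column j=1 coincides with Simpson's rule on the same nodes.)

4.2801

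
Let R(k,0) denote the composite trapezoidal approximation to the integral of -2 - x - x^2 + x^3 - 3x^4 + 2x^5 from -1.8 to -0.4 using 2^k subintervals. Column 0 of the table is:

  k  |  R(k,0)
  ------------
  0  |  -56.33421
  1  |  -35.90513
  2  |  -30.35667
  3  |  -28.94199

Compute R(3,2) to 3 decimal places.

-28.468

Richardson extrapolation on the trapezoidal column (denominator 4−1=3):
R(2,1) = -30.35667 + (-30.35667 − (-35.90513))/3 = -28.50718
R(3,1) = (4·(-28.94199) − (-30.35667)) / 3 = -28.47043
R(3,2) = -28.47043 + (-28.47043 − (-28.50718))/15 = -28.46798
(Column j=1 coincides with Simpson's rule on the same nodes.)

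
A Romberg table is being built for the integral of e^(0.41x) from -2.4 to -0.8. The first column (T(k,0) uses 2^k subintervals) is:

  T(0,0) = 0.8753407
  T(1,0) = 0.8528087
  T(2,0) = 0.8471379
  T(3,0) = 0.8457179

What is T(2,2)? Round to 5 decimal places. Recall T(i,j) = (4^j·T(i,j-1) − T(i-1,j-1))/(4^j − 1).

0.84524

Richardson extrapolation on the trapezoidal column (denominator 4−1=3):
T(1,1) = 0.8528087 + (0.8528087 − 0.8753407)/3 = 0.8452980
T(2,1) = (4·0.8471379 − 0.8528087) / 3 = 0.8452476
T(2,2) = (16·0.8452476 − 0.8452980) / 15 = 0.8452442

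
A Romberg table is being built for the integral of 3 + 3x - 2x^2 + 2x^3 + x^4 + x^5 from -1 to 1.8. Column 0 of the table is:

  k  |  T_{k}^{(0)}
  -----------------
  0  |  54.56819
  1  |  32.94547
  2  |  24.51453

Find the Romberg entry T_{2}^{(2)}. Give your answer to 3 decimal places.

T_{1}^{(1)} = (4·32.94547 − 54.56819) / 3 = 25.73790
T_{2}^{(1)} = (4·24.51453 − 32.94547) / 3 = 21.70422
T_{2}^{(2)} = (16·21.70422 − 25.73790) / 15 = 21.43531

21.435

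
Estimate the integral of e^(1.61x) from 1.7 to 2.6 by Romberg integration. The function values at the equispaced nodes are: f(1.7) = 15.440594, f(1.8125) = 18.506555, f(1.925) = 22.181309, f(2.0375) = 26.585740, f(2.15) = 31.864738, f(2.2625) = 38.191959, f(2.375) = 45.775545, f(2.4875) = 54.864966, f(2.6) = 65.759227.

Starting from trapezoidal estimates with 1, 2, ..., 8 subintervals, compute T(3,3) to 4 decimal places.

T(0,0) (trapezoid, 1 panel, h=0.9000): 36.539919
T(1,0) (trapezoid, 2 panels, h=0.4500): 32.609092
T(2,0) (trapezoid, 4 panels, h=0.2250): 31.594838
T(3,0) (trapezoid, 8 panels, h=0.1125): 31.339206
T(1,1) = 32.609092 + (32.609092 − 36.539919)/3 = 31.298816
T(2,1) = 31.594838 + (31.594838 − 32.609092)/3 = 31.256753
T(3,1) = 31.339206 + (31.339206 − 31.594838)/3 = 31.253995
T(2,2) = 31.256753 + (31.256753 − 31.298816)/15 = 31.253949
T(3,2) = 31.253995 + (31.253995 − 31.256753)/15 = 31.253811
T(3,3) = 31.253811 + (31.253811 − 31.253949)/63 = 31.253809

31.2538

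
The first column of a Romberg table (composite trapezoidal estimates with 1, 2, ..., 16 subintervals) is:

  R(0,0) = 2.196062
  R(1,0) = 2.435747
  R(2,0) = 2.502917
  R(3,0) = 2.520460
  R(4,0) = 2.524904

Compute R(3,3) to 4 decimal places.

2.5264

Richardson extrapolation on the trapezoidal column (denominator 4−1=3):
R(1,1) = (4·2.435747 − 2.196062) / 3 = 2.515642
R(2,1) = 2.502917 + (2.502917 − 2.435747)/3 = 2.525307
R(3,1) = (4·2.520460 − 2.502917) / 3 = 2.526308
R(2,2) = (16·2.525307 − 2.515642) / 15 = 2.525951
R(3,2) = (16·2.526308 − 2.525307) / 15 = 2.526375
R(3,3) = (64·2.526375 − 2.525951) / 63 = 2.526382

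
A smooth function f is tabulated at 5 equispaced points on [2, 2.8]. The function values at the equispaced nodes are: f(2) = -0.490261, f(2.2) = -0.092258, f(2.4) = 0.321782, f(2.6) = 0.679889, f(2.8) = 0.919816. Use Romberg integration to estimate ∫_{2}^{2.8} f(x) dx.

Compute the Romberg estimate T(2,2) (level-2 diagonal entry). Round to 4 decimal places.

0.2282

T(0,0) (trapezoid, 1 panel, h=0.8000): 0.171822
T(1,0) (trapezoid, 2 panels, h=0.4000): 0.214624
T(2,0) (trapezoid, 4 panels, h=0.2000): 0.224838
T(1,1) = 0.214624 + (0.214624 − 0.171822)/3 = 0.228891
T(2,1) = 0.224838 + (0.224838 − 0.214624)/3 = 0.228243
T(2,2) = 0.228243 + (0.228243 − 0.228891)/15 = 0.228200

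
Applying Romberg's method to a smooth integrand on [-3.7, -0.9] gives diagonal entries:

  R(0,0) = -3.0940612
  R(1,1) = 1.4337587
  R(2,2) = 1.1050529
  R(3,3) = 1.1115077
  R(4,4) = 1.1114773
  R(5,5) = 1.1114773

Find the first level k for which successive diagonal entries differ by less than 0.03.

|R(1,1) − R(0,0)| = 4.5278199 ≥ 0.03
|R(2,2) − R(1,1)| = 0.3287058 ≥ 0.03
|R(3,3) − R(2,2)| = 0.0064548 < 0.03

k = 3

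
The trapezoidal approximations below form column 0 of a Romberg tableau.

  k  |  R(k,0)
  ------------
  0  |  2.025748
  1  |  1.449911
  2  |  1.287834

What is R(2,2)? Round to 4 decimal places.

R(1,1) = 1.449911 + (1.449911 − 2.025748)/3 = 1.257965
R(2,1) = 1.287834 + (1.287834 − 1.449911)/3 = 1.233808
R(2,2) = (16·1.233808 − 1.257965) / 15 = 1.232198
(Column j=1 coincides with Simpson's rule on the same nodes.)

1.2322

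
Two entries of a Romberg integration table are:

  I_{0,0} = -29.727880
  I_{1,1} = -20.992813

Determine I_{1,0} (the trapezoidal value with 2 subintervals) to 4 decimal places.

From I_{1,1} = (4·I_{1,0} − I_{0,0})/3, solve for I_{1,0}:
4·I_{1,0} = 3·(-20.992813) + (-29.727880) = -92.706319
I_{1,0} = -23.176580

-23.1766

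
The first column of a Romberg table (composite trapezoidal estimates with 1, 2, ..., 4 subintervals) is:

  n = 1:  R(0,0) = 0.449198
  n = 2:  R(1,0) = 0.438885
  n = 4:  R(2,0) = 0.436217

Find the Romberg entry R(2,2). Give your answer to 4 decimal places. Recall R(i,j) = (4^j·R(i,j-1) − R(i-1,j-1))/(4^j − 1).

Richardson extrapolation on the trapezoidal column (denominator 4−1=3):
R(1,1) = (4·0.438885 − 0.449198) / 3 = 0.435447
R(2,1) = (4·0.436217 − 0.438885) / 3 = 0.435328
R(2,2) = 0.435328 + (0.435328 − 0.435447)/15 = 0.435320
(Column j=1 coincides with Simpson's rule on the same nodes.)

0.4353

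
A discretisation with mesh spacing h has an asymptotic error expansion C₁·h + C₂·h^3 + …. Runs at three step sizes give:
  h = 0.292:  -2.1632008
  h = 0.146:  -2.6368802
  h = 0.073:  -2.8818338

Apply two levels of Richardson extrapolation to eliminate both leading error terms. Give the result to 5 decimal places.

First eliminate the h term (factor 2^1 = 2):
  B₁ = (2·(-2.6368802) − (-2.1632008))/1 = -3.1105596
  B₂ = (2·(-2.8818338) − (-2.6368802))/1 = -3.1267874
Then eliminate the h^3 term (factor 2^3 = 8):
  (8·(-3.1267874) − (-3.1105596))/7 = -3.1291057

-3.12911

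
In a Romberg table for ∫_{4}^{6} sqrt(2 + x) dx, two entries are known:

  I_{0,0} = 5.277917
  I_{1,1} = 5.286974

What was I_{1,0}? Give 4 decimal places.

5.2847

From I_{1,1} = (4·I_{1,0} − I_{0,0})/3, solve for I_{1,0}:
4·I_{1,0} = 3·5.286974 + 5.277917 = 21.138839
I_{1,0} = 5.284710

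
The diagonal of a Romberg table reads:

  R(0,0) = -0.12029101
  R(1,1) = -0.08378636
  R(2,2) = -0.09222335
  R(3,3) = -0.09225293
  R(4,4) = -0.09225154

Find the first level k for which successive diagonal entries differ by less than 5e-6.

|R(1,1) − R(0,0)| = 0.03650465 ≥ 5e-6
|R(2,2) − R(1,1)| = 0.00843699 ≥ 5e-6
|R(3,3) − R(2,2)| = 0.00002958 ≥ 5e-6
|R(4,4) − R(3,3)| = 0.00000139 < 5e-6

k = 4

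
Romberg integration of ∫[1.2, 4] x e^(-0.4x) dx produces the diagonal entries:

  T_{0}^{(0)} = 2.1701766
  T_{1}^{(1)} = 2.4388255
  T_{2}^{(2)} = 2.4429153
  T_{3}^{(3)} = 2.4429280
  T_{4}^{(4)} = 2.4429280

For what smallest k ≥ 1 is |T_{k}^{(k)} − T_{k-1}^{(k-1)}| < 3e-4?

|T_{1}^{(1)} − T_{0}^{(0)}| = 0.2686489 ≥ 3e-4
|T_{2}^{(2)} − T_{1}^{(1)}| = 0.0040898 ≥ 3e-4
|T_{3}^{(3)} − T_{2}^{(2)}| = 0.0000127 < 3e-4

k = 3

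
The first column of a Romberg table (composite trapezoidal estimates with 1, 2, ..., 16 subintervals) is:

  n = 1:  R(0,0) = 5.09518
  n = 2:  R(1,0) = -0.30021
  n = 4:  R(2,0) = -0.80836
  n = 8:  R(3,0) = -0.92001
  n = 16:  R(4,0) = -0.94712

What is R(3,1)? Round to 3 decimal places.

R(3,1) = -0.92001 + (-0.92001 − (-0.80836))/3 = -0.95723

-0.957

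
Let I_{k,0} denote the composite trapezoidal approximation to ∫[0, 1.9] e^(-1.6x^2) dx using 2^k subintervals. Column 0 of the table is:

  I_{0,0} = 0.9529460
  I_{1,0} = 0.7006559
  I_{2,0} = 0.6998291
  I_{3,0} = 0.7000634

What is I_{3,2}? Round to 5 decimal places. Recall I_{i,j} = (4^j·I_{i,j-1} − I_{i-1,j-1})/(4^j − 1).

I_{2,1} = 0.6998291 + (0.6998291 − 0.7006559)/3 = 0.6995535
I_{3,1} = 0.7000634 + (0.7000634 − 0.6998291)/3 = 0.7001415
I_{3,2} = (16·0.7001415 − 0.6995535) / 15 = 0.7001807

0.70018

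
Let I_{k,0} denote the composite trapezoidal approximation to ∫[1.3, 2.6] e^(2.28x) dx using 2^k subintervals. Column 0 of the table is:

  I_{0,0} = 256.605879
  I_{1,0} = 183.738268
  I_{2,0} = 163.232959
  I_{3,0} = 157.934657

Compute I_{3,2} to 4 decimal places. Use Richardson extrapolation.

I_{2,1} = 163.232959 + (163.232959 − 183.738268)/3 = 156.397856
I_{3,1} = 157.934657 + (157.934657 − 163.232959)/3 = 156.168556
I_{3,2} = 156.168556 + (156.168556 − 156.397856)/15 = 156.153269

156.1533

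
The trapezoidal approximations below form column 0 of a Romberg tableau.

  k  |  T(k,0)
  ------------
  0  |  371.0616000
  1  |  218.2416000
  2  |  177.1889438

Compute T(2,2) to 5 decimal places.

163.25160

Richardson extrapolation on the trapezoidal column (denominator 4−1=3):
T(1,1) = (4·218.2416000 − 371.0616000) / 3 = 167.3016000
T(2,1) = 177.1889438 + (177.1889438 − 218.2416000)/3 = 163.5047251
T(2,2) = 163.5047251 + (163.5047251 − 167.3016000)/15 = 163.2516001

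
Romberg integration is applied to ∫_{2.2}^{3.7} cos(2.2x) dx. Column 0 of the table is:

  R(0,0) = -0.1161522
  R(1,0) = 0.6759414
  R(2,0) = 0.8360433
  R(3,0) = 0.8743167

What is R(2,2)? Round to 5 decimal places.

Richardson extrapolation on the trapezoidal column (denominator 4−1=3):
R(1,1) = 0.6759414 + (0.6759414 − (-0.1161522))/3 = 0.9399726
R(2,1) = (4·0.8360433 − 0.6759414) / 3 = 0.8894106
R(2,2) = 0.8894106 + (0.8894106 − 0.9399726)/15 = 0.8860398

0.88604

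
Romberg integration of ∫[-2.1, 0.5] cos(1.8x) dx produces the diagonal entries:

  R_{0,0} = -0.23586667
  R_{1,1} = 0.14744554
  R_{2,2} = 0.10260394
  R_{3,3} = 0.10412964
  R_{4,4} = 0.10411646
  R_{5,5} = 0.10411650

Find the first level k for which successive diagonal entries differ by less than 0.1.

k = 2

|R_{1,1} − R_{0,0}| = 0.38331221 ≥ 0.1
|R_{2,2} − R_{1,1}| = 0.04484160 < 0.1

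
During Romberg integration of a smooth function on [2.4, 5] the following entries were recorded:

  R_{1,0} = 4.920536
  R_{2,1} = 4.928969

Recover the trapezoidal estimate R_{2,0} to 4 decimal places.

From R_{2,1} = (4·R_{2,0} − R_{1,0})/3, solve for R_{2,0}:
4·R_{2,0} = 3·4.928969 + 4.920536 = 19.707443
R_{2,0} = 4.926861

4.9269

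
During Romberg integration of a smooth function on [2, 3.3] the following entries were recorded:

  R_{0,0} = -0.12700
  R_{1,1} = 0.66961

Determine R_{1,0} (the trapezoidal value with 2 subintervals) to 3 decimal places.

From R_{1,1} = (4·R_{1,0} − R_{0,0})/3, solve for R_{1,0}:
4·R_{1,0} = 3·0.66961 + (-0.12700) = 1.88183
R_{1,0} = 0.47046

0.470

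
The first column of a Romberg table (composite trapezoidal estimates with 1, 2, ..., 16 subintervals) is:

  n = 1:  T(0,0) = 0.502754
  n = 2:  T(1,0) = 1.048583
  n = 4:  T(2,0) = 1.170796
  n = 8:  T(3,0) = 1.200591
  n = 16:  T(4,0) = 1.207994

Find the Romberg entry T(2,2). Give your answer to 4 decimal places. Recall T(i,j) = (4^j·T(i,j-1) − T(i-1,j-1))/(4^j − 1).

1.2103

Richardson extrapolation on the trapezoidal column (denominator 4−1=3):
T(1,1) = (4·1.048583 − 0.502754) / 3 = 1.230526
T(2,1) = 1.170796 + (1.170796 − 1.048583)/3 = 1.211534
T(2,2) = (16·1.211534 − 1.230526) / 15 = 1.210268
(Column j=1 coincides with Simpson's rule on the same nodes.)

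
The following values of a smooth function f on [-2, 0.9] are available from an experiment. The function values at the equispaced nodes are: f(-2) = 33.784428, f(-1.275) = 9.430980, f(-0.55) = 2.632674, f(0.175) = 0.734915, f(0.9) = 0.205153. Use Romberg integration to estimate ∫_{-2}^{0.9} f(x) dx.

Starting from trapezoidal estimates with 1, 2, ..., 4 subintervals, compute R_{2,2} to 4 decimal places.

R_{0,0} (trapezoid, 1 panel, h=2.9000): 49.284892
R_{1,0} (trapezoid, 2 panels, h=1.4500): 28.459824
R_{2,0} (trapezoid, 4 panels, h=0.7250): 21.600186
R_{1,1} = 28.459824 + (28.459824 − 49.284892)/3 = 21.518135
R_{2,1} = 21.600186 + (21.600186 − 28.459824)/3 = 19.313640
R_{2,2} = 19.313640 + (19.313640 − 21.518135)/15 = 19.166674

19.1667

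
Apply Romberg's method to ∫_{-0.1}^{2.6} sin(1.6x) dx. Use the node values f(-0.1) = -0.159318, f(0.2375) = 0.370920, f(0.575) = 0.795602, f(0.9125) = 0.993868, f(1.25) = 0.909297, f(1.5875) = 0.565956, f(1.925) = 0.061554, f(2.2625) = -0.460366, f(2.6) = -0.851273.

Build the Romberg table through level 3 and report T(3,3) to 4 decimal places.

T(0,0) (trapezoid, 1 panel, h=2.7000): -1.364298
T(1,0) (trapezoid, 2 panels, h=1.3500): 0.545402
T(2,0) (trapezoid, 4 panels, h=0.6750): 0.851281
T(3,0) (trapezoid, 8 panels, h=0.3375): 0.921893
T(1,1) = 0.545402 + (0.545402 − (-1.364298))/3 = 1.181969
T(2,1) = 0.851281 + (0.851281 − 0.545402)/3 = 0.953241
T(3,1) = 0.921893 + (0.921893 − 0.851281)/3 = 0.945430
T(2,2) = 0.953241 + (0.953241 − 1.181969)/15 = 0.937992
T(3,2) = 0.945430 + (0.945430 − 0.953241)/15 = 0.944909
T(3,3) = 0.944909 + (0.944909 − 0.937992)/63 = 0.945019

0.9450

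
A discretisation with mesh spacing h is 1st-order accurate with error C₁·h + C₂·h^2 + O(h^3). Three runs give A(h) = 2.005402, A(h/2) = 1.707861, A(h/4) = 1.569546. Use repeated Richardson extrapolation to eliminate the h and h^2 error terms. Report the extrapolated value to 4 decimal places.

1.4382

First eliminate the h term (factor 2^1 = 2):
  B₁ = (2·1.707861 − 2.005402)/1 = 1.410320
  B₂ = (2·1.569546 − 1.707861)/1 = 1.431231
Then eliminate the h^2 term (factor 2^2 = 4):
  (4·1.431231 − 1.410320)/3 = 1.438201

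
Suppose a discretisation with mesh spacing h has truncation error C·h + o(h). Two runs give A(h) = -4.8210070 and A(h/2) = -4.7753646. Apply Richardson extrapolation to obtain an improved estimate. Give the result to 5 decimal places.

-4.72972

Extrapolated value = (2·A(h/2) − A(h)) / (2 − 1)
= (2·(-4.7753646) − (-4.8210070)) / 1
= -4.7297222 / 1 = -4.7297222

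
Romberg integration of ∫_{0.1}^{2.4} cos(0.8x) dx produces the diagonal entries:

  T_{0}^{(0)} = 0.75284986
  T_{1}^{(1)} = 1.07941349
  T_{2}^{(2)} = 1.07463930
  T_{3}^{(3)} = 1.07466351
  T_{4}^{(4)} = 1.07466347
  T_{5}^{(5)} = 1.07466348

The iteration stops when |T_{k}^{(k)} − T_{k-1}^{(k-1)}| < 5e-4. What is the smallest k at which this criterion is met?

|T_{1}^{(1)} − T_{0}^{(0)}| = 0.32656363 ≥ 5e-4
|T_{2}^{(2)} − T_{1}^{(1)}| = 0.00477419 ≥ 5e-4
|T_{3}^{(3)} − T_{2}^{(2)}| = 0.00002421 < 5e-4

k = 3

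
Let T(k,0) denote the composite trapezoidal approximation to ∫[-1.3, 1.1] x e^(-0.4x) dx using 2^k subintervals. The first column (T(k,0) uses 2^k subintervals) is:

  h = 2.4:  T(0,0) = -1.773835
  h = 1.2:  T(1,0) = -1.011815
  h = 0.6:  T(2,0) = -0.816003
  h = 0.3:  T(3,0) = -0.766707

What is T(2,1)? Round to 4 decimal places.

Richardson extrapolation on the trapezoidal column (denominator 4−1=3):
T(2,1) = (4·(-0.816003) − (-1.011815)) / 3 = -0.750732

-0.7507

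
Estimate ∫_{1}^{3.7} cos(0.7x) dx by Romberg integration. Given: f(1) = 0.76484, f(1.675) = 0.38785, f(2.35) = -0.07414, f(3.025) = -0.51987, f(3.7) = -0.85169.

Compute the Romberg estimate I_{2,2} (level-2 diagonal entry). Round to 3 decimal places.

-0.172

I_{0,0} (trapezoid, 1 panel, h=2.7000): -0.11725
I_{1,0} (trapezoid, 2 panels, h=1.3500): -0.15871
I_{2,0} (trapezoid, 4 panels, h=0.6750): -0.16847
I_{1,1} = -0.15871 + (-0.15871 − (-0.11725))/3 = -0.17253
I_{2,1} = -0.16847 + (-0.16847 − (-0.15871))/3 = -0.17172
I_{2,2} = -0.17172 + (-0.17172 − (-0.17253))/15 = -0.17167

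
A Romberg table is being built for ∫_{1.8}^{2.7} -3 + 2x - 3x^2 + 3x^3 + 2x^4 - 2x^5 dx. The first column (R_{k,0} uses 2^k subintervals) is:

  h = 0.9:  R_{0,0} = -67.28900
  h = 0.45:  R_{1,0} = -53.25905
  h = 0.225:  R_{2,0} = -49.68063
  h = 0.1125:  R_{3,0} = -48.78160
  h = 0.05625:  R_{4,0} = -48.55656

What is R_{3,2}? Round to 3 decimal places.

Richardson extrapolation on the trapezoidal column (denominator 4−1=3):
R_{2,1} = -49.68063 + (-49.68063 − (-53.25905))/3 = -48.48782
R_{3,1} = -48.78160 + (-48.78160 − (-49.68063))/3 = -48.48192
R_{3,2} = (16·(-48.48192) − (-48.48782)) / 15 = -48.48153

-48.482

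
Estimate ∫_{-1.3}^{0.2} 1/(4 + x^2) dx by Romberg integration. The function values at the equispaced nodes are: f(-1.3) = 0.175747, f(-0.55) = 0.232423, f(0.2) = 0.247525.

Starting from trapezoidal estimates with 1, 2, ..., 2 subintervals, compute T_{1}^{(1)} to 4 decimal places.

T_{0}^{(0)} (trapezoid, 1 panel, h=1.5000): 0.317454
T_{1}^{(0)} (trapezoid, 2 panels, h=0.7500): 0.333044
T_{1}^{(1)} = 0.333044 + (0.333044 − 0.317454)/3 = 0.338241

0.3382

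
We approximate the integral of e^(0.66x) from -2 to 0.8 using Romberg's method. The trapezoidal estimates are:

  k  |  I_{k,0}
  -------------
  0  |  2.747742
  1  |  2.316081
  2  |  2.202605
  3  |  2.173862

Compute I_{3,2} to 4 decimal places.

2.1642

Richardson extrapolation on the trapezoidal column (denominator 4−1=3):
I_{2,1} = 2.202605 + (2.202605 − 2.316081)/3 = 2.164780
I_{3,1} = 2.173862 + (2.173862 − 2.202605)/3 = 2.164281
I_{3,2} = 2.164281 + (2.164281 − 2.164780)/15 = 2.164248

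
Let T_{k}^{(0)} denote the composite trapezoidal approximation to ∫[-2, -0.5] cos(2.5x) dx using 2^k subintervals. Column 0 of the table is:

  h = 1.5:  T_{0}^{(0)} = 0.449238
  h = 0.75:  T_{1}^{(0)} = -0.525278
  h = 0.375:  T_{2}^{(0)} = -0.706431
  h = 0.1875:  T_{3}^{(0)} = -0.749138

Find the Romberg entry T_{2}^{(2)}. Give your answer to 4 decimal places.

-0.7613

Richardson extrapolation on the trapezoidal column (denominator 4−1=3):
T_{1}^{(1)} = -0.525278 + (-0.525278 − 0.449238)/3 = -0.850117
T_{2}^{(1)} = (4·(-0.706431) − (-0.525278)) / 3 = -0.766815
T_{2}^{(2)} = (16·(-0.766815) − (-0.850117)) / 15 = -0.761262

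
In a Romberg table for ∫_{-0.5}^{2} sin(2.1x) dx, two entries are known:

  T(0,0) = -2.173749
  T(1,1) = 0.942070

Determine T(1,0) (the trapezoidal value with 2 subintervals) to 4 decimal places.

0.1631

From T(1,1) = (4·T(1,0) − T(0,0))/3, solve for T(1,0):
4·T(1,0) = 3·0.942070 + (-2.173749) = 0.652461
T(1,0) = 0.163115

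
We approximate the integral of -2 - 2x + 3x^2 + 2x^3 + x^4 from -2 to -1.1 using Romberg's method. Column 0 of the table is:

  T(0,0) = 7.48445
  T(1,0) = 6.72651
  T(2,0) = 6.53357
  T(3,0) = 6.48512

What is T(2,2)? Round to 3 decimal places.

6.469

Richardson extrapolation on the trapezoidal column (denominator 4−1=3):
T(1,1) = (4·6.72651 − 7.48445) / 3 = 6.47386
T(2,1) = 6.53357 + (6.53357 − 6.72651)/3 = 6.46926
T(2,2) = (16·6.46926 − 6.47386) / 15 = 6.46895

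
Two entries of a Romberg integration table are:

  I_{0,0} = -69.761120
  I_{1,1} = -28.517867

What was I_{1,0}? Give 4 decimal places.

From I_{1,1} = (4·I_{1,0} − I_{0,0})/3, solve for I_{1,0}:
4·I_{1,0} = 3·(-28.517867) + (-69.761120) = -155.314721
I_{1,0} = -38.828680

-38.8287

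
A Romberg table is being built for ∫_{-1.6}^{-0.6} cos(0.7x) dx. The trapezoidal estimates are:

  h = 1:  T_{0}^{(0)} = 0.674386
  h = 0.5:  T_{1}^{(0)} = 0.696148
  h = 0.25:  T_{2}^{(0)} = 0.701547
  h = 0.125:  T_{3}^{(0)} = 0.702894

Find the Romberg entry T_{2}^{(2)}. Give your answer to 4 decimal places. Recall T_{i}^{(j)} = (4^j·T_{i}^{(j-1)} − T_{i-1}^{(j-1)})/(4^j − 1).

0.7033

T_{1}^{(1)} = (4·0.696148 − 0.674386) / 3 = 0.703402
T_{2}^{(1)} = 0.701547 + (0.701547 − 0.696148)/3 = 0.703347
T_{2}^{(2)} = (16·0.703347 − 0.703402) / 15 = 0.703343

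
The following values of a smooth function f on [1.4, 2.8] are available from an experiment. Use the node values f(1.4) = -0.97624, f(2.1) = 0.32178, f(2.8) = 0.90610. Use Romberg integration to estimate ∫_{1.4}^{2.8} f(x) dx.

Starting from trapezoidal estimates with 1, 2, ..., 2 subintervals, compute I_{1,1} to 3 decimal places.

I_{0,0} (trapezoid, 1 panel, h=1.4000): -0.04910
I_{1,0} (trapezoid, 2 panels, h=0.7000): 0.20070
I_{1,1} = 0.20070 + (0.20070 − (-0.04910))/3 = 0.28397

0.284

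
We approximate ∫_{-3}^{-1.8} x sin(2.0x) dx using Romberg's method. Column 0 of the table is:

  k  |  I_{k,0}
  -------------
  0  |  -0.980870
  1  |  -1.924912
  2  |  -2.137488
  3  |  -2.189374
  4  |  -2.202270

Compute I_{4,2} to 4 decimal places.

Richardson extrapolation on the trapezoidal column (denominator 4−1=3):
I_{3,1} = (4·(-2.189374) − (-2.137488)) / 3 = -2.206669
I_{4,1} = -2.202270 + (-2.202270 − (-2.189374))/3 = -2.206569
I_{4,2} = -2.206569 + (-2.206569 − (-2.206669))/15 = -2.206562
(Column j=1 coincides with Simpson's rule on the same nodes.)

-2.2066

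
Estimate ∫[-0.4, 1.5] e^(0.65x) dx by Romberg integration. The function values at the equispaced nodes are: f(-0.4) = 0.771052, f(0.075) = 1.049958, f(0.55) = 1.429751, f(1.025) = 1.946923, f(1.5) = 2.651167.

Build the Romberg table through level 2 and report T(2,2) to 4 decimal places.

T(0,0) (trapezoid, 1 panel, h=1.9000): 3.251108
T(1,0) (trapezoid, 2 panels, h=0.9500): 2.983817
T(2,0) (trapezoid, 4 panels, h=0.4750): 2.915427
T(1,1) = 2.983817 + (2.983817 − 3.251108)/3 = 2.894720
T(2,1) = 2.915427 + (2.915427 − 2.983817)/3 = 2.892630
T(2,2) = 2.892630 + (2.892630 − 2.894720)/15 = 2.892491

2.8925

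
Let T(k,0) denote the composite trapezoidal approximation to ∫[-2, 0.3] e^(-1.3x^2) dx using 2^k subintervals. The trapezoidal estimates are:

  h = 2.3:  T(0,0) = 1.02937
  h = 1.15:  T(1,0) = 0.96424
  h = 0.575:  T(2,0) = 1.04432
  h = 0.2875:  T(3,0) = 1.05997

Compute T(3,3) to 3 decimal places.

Richardson extrapolation on the trapezoidal column (denominator 4−1=3):
T(1,1) = (4·0.96424 − 1.02937) / 3 = 0.94253
T(2,1) = 1.04432 + (1.04432 − 0.96424)/3 = 1.07101
T(3,1) = 1.05997 + (1.05997 − 1.04432)/3 = 1.06519
T(2,2) = 1.07101 + (1.07101 − 0.94253)/15 = 1.07958
T(3,2) = (16·1.06519 − 1.07101) / 15 = 1.06480
T(3,3) = (64·1.06480 − 1.07958) / 63 = 1.06457
(Column j=1 coincides with Simpson's rule on the same nodes.)

1.065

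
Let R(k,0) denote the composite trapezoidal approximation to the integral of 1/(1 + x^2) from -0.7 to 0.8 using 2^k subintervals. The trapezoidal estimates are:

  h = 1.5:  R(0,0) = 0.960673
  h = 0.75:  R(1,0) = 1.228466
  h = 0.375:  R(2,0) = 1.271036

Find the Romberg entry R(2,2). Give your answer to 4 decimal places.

1.2831

R(1,1) = 1.228466 + (1.228466 − 0.960673)/3 = 1.317730
R(2,1) = (4·1.271036 − 1.228466) / 3 = 1.285226
R(2,2) = (16·1.285226 − 1.317730) / 15 = 1.283059
(Column j=1 coincides with Simpson's rule on the same nodes.)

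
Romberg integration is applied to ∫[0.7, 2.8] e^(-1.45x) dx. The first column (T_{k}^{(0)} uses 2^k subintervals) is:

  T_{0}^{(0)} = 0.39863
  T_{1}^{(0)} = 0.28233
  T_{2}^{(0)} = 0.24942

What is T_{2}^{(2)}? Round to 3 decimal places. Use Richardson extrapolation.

0.238

Richardson extrapolation on the trapezoidal column (denominator 4−1=3):
T_{1}^{(1)} = (4·0.28233 − 0.39863) / 3 = 0.24356
T_{2}^{(1)} = (4·0.24942 − 0.28233) / 3 = 0.23845
T_{2}^{(2)} = (16·0.23845 − 0.24356) / 15 = 0.23811
(Column j=1 coincides with Simpson's rule on the same nodes.)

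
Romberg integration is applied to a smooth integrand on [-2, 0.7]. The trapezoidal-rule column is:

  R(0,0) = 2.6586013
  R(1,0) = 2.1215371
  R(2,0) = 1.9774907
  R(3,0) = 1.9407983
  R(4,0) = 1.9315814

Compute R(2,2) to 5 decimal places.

1.92861

R(1,1) = (4·2.1215371 − 2.6586013) / 3 = 1.9425157
R(2,1) = 1.9774907 + (1.9774907 − 2.1215371)/3 = 1.9294752
R(2,2) = (16·1.9294752 − 1.9425157) / 15 = 1.9286058
(Column j=1 coincides with Simpson's rule on the same nodes.)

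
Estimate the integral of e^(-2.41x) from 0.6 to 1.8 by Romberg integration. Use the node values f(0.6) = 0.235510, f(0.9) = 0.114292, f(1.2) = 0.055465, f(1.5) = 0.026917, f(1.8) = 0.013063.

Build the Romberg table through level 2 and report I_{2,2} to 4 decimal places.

I_{0,0} (trapezoid, 1 panel, h=1.2000): 0.149144
I_{1,0} (trapezoid, 2 panels, h=0.6000): 0.107851
I_{2,0} (trapezoid, 4 panels, h=0.3000): 0.096288
I_{1,1} = 0.107851 + (0.107851 − 0.149144)/3 = 0.094087
I_{2,1} = 0.096288 + (0.096288 − 0.107851)/3 = 0.092434
I_{2,2} = 0.092434 + (0.092434 − 0.094087)/15 = 0.092324

0.0923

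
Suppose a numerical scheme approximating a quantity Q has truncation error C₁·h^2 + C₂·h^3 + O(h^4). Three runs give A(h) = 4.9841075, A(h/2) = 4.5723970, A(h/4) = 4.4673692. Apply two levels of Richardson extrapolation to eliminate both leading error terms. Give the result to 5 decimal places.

4.43196

First eliminate the h^2 term (factor 2^2 = 4):
  B₁ = (4·4.5723970 − 4.9841075)/3 = 4.4351602
  B₂ = (4·4.4673692 − 4.5723970)/3 = 4.4323599
Then eliminate the h^3 term (factor 2^3 = 8):
  (8·4.4323599 − 4.4351602)/7 = 4.4319599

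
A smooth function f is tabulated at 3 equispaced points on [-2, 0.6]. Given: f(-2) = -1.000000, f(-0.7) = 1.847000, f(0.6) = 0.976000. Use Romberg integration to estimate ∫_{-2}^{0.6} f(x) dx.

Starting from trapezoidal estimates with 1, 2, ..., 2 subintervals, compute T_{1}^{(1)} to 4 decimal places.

T_{0}^{(0)} (trapezoid, 1 panel, h=2.6000): -0.031200
T_{1}^{(0)} (trapezoid, 2 panels, h=1.3000): 2.385500
T_{1}^{(1)} = 2.385500 + (2.385500 − (-0.031200))/3 = 3.191067

3.1911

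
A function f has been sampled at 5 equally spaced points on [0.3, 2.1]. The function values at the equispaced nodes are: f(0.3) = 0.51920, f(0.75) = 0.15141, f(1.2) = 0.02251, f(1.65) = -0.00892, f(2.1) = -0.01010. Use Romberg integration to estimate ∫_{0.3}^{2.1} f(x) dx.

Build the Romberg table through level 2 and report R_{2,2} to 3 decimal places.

R_{0,0} (trapezoid, 1 panel, h=1.8000): 0.45819
R_{1,0} (trapezoid, 2 panels, h=0.9000): 0.24935
R_{2,0} (trapezoid, 4 panels, h=0.4500): 0.18880
R_{1,1} = 0.24935 + (0.24935 − 0.45819)/3 = 0.17974
R_{2,1} = 0.18880 + (0.18880 − 0.24935)/3 = 0.16862
R_{2,2} = 0.16862 + (0.16862 − 0.17974)/15 = 0.16788

0.168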